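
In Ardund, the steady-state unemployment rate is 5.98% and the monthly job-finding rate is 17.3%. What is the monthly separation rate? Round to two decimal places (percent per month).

From u* = s/(s+f): s = u·f/(1−u).
s = 0.0598 × 17.3 / (1 − 0.0598) = 1.0345 / 0.9402 ≈ 1.10% per month.

Separation rate ≈ 1.10% per month.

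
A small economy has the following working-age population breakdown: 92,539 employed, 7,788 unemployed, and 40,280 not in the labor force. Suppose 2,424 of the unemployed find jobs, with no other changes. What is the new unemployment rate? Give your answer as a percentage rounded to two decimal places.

New unemployment rate ≈ 5.35%.

Initially, labor force = 92,539 + 7,788 = 100,327, so u = 7,788/100,327 = 7.76%.
After the change, unemployed falls and employed rises by 2,424; labor force unchanged → E = 94,963, U = 5,364, labor force = 100,327.
New unemployment rate = 5,364 / 100,327 = 5.35%.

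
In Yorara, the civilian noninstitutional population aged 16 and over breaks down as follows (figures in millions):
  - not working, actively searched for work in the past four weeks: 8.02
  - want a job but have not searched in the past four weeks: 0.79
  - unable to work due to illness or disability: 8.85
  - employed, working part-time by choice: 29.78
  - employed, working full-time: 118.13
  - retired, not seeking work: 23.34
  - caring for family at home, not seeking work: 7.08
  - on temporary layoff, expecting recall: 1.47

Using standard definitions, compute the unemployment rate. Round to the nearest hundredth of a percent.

Unemployment rate ≈ 6.03%.

Employed = 29.78 + 118.13 = 147.91 million.
Unemployed = 8.02 + 1.47 = 9.49 million (jobless and actively searching, or on temporary layoff).
Labor force = 147.91 + 9.49 = 157.40 million.
Unemployment rate = 9.49 / 157.40 = 6.03%.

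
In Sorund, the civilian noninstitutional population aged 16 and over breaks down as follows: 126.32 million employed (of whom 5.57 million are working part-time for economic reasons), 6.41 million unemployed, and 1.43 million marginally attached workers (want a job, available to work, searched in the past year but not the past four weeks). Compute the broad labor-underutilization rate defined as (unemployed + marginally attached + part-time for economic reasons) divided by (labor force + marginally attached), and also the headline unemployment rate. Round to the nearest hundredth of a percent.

Broad underutilization rate ≈ 10.00%; headline unemployment rate ≈ 4.83%.

Labor force = 126.32 + 6.41 = 132.73 million.
Numerator = 6.41 + 1.43 + 5.57 = 13.41 million.
Denominator = 132.73 + 1.43 = 134.16 million.
Broad rate = 13.41 / 134.16 = 10.00%.
Headline unemployment rate = 6.41 / 132.73 = 4.83%.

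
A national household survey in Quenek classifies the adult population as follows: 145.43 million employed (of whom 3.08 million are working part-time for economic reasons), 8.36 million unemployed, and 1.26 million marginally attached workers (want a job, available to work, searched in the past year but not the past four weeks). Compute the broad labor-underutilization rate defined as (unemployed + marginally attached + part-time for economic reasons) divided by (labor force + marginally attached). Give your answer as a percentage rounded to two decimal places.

Labor force = 145.43 + 8.36 = 153.79 million.
Numerator = 8.36 + 1.26 + 3.08 = 12.70 million.
Denominator = 153.79 + 1.26 = 155.05 million.
Broad rate = 12.70 / 155.05 = 8.19%.

Broad underutilization rate ≈ 8.19%.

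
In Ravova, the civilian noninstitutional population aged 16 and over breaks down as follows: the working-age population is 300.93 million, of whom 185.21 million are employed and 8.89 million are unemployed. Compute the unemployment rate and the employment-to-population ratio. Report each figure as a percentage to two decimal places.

Labor force = employed + unemployed = 185.21 + 8.89 = 194.10 million.
Unemployment rate = 8.89 / 194.10 = 4.58%.
Employment-population ratio = 185.21 / 300.93 = 61.55%.

Unemployment rate ≈ 4.58%; employment-population ratio ≈ 61.55%.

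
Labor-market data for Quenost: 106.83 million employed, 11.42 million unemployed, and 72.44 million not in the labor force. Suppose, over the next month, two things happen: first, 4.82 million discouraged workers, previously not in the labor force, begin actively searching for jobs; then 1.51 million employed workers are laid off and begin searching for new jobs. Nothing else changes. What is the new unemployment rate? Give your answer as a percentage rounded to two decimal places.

New unemployment rate ≈ 14.42%.

Initially, labor force = 106.83 + 11.42 = 118.25 million, so u = 11.42/118.25 = 9.66%.
After the first change, unemployed and labor force both rise by 4.82 → E = 106.83, U = 16.24, labor force = 123.07 million.
After the second change, employed falls and unemployed rises by 1.51; labor force unchanged → E = 105.32, U = 17.75, labor force = 123.07 million.
New unemployment rate = 17.75 / 123.07 = 14.42%.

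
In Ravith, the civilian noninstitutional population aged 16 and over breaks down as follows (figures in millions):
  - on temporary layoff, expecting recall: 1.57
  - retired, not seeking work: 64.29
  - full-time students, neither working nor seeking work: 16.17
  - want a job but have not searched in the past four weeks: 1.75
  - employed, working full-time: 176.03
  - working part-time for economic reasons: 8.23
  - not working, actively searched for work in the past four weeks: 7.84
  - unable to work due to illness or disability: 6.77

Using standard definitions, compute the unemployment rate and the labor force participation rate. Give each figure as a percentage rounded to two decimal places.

Unemployment rate ≈ 4.86%; labor force participation rate ≈ 68.52%.

Employed = 176.03 + 8.23 = 184.26 million (anyone who worked, including part-time for economic reasons, counts as employed).
Unemployed = 1.57 + 7.84 = 9.41 million (jobless and actively searching, or on temporary layoff).
Labor force = 184.26 + 9.41 = 193.67 million.
Not in labor force = 64.29 + 16.17 + 1.75 + 6.77 = 88.98 million (those not working and not actively searching are outside the labor force — including those who want a job but have given up searching).
Civilian working-age population = 193.67 + 88.98 = 282.65 million.
Unemployment rate = 9.41 / 193.67 = 4.86%.
Labor force participation rate = 193.67 / 282.65 = 68.52%.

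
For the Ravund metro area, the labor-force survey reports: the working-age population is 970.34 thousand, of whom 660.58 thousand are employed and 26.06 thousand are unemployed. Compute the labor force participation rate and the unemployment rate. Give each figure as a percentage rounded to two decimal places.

Labor force = employed + unemployed = 660.58 + 26.06 = 686.64 thousand.
Unemployment rate = 26.06 / 686.64 = 3.80%.
Labor force participation rate = 686.64 / 970.34 = 70.76%.

Labor force participation rate ≈ 70.76%; unemployment rate ≈ 3.80%.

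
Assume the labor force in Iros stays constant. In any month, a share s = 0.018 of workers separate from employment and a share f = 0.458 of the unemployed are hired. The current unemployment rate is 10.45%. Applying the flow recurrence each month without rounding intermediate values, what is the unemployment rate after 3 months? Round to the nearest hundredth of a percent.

Unemployment rate after three months ≈ 4.74%.

With a fixed labor force, u_{t+1} = u_t + s·(1−u_t) − f·u_t = u_t·(1−s−f) + s.
Here 1−s−f = 0.524 and s = 0.018.
u_1 = 0.104500 × 0.524 + 0.018 = 0.072758.
u_2 = 0.072758 × 0.524 + 0.018 = 0.056125.
u_3 = 0.056125 × 0.524 + 0.018 = 0.047410.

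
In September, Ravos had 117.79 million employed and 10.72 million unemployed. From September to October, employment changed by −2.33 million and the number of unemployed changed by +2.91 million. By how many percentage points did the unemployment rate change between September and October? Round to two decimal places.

The unemployment rate changed by +2.22 percentage points.

September: labor force = 117.79 + 10.72 = 128.51; u = 10.72/128.51 = 8.34%.
October: labor force = 115.46 + 13.63 = 129.09; u = 13.63/129.09 = 10.56%.
Change = 10.56% − 8.34% = +2.22 pp.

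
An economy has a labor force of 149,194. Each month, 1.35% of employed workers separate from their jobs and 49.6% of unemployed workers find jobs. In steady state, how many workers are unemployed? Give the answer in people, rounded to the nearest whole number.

Steady-state unemployment rate u* = s/(s+f) = 1.35/(1.35+49.6) = 0.026497.
Unemployed = u* × labor force = 0.026497 × 149,194 ≈ 3,953.

About 3,953 are unemployed in steady state.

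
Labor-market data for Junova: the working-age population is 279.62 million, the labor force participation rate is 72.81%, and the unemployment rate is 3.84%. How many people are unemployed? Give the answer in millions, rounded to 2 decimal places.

About 7.82 million are unemployed.

Labor force = 0.7281 × 279.62 = 203.59 million.
Unemployed = 0.0384 × 203.59 ≈ 7.82 million.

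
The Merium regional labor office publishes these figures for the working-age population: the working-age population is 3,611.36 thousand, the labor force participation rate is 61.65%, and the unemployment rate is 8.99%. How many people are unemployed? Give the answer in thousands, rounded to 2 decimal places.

About 200.15 thousand are unemployed.

Labor force = 0.6165 × 3,611.36 = 2,226.40 thousand.
Unemployed = 0.0899 × 2,226.40 ≈ 200.15 thousand.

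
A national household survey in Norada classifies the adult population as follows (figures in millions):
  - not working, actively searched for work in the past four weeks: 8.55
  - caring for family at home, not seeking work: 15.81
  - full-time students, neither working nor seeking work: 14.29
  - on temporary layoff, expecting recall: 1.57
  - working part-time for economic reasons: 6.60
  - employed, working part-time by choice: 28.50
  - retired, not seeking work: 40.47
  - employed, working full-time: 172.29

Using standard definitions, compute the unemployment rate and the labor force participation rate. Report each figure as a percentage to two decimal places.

Employed = 6.60 + 28.50 + 172.29 = 207.39 million (anyone who worked, including part-time for economic reasons, counts as employed).
Unemployed = 8.55 + 1.57 = 10.12 million (jobless and actively searching, or on temporary layoff).
Labor force = 207.39 + 10.12 = 217.51 million.
Not in labor force = 15.81 + 14.29 + 40.47 = 70.57 million (those not working and not actively searching are outside the labor force).
Civilian working-age population = 217.51 + 70.57 = 288.08 million.
Unemployment rate = 10.12 / 217.51 = 4.65%.
Labor force participation rate = 217.51 / 288.08 = 75.50%.

Unemployment rate ≈ 4.65%; labor force participation rate ≈ 75.50%.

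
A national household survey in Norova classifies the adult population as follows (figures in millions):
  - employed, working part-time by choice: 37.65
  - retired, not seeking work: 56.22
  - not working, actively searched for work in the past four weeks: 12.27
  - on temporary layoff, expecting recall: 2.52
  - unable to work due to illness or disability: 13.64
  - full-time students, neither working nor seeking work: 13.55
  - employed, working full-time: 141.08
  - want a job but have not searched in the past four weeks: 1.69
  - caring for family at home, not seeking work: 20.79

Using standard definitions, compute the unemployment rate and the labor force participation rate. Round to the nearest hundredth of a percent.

Employed = 37.65 + 141.08 = 178.73 million.
Unemployed = 12.27 + 2.52 = 14.79 million (jobless and actively searching, or on temporary layoff).
Labor force = 178.73 + 14.79 = 193.52 million.
Not in labor force = 56.22 + 13.64 + 13.55 + 1.69 + 20.79 = 105.89 million (those not working and not actively searching are outside the labor force — including those who want a job but have given up searching).
Civilian working-age population = 193.52 + 105.89 = 299.41 million.
Unemployment rate = 14.79 / 193.52 = 7.64%.
Labor force participation rate = 193.52 / 299.41 = 64.63%.

Unemployment rate ≈ 7.64%; labor force participation rate ≈ 64.63%.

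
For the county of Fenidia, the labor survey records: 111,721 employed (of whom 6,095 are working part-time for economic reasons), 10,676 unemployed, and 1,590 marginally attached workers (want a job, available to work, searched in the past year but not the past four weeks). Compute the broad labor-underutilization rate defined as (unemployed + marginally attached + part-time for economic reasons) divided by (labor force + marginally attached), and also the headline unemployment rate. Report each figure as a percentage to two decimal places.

Labor force = 111,721 + 10,676 = 122,397.
Numerator = 10,676 + 1,590 + 6,095 = 18,361.
Denominator = 122,397 + 1,590 = 123,987.
Broad rate = 18,361 / 123,987 = 14.81%.
Headline unemployment rate = 10,676 / 122,397 = 8.72%.

Broad underutilization rate ≈ 14.81%; headline unemployment rate ≈ 8.72%.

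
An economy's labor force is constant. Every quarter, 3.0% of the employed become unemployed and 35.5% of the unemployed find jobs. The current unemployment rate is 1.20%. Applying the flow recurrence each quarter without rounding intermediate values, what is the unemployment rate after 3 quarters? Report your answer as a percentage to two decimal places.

With a fixed labor force, u_{t+1} = u_t + s·(1−u_t) − f·u_t = u_t·(1−s−f) + s.
Here 1−s−f = 0.615 and s = 0.030.
u_1 = 0.012000 × 0.615 + 0.030 = 0.037380.
u_2 = 0.037380 × 0.615 + 0.030 = 0.052989.
u_3 = 0.052989 × 0.615 + 0.030 = 0.062588.

Unemployment rate after three quarters ≈ 6.26%.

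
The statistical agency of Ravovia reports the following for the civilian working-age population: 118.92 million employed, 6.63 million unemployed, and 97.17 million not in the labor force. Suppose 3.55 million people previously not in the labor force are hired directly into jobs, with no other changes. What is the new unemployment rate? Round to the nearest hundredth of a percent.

Initially, labor force = 118.92 + 6.63 = 125.55 million, so u = 6.63/125.55 = 5.28%.
After the change, employed and labor force both rise by 3.55; unemployed unchanged → E = 122.47, U = 6.63, labor force = 129.10 million.
New unemployment rate = 6.63 / 129.10 = 5.14%.

New unemployment rate ≈ 5.14%.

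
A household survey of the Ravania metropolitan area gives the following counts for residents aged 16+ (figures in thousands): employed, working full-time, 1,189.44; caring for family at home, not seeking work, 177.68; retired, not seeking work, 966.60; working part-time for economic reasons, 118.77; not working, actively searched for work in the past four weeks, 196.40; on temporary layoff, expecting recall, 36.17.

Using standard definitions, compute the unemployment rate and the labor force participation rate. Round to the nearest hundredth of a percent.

Unemployment rate ≈ 15.09%; labor force participation rate ≈ 57.38%.

Employed = 1,189.44 + 118.77 = 1,308.21 thousand (anyone who worked, including part-time for economic reasons, counts as employed).
Unemployed = 196.40 + 36.17 = 232.57 thousand (jobless and actively searching, or on temporary layoff).
Labor force = 1,308.21 + 232.57 = 1,540.78 thousand.
Not in labor force = 177.68 + 966.60 = 1,144.28 thousand (those not working and not actively searching are outside the labor force).
Civilian working-age population = 1,540.78 + 1,144.28 = 2,685.06 thousand.
Unemployment rate = 232.57 / 1,540.78 = 15.09%.
Labor force participation rate = 1,540.78 / 2,685.06 = 57.38%.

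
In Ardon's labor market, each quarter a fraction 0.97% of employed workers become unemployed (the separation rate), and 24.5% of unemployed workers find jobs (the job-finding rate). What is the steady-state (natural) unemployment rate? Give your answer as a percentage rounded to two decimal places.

Steady-state unemployment rate ≈ 3.81%.

At steady state the flows balance: s·E = f·U, so U/(E+U) = s/(s+f).
u* = 0.97 / (0.97 + 24.5) = 0.97 / 25.47 = 3.81%.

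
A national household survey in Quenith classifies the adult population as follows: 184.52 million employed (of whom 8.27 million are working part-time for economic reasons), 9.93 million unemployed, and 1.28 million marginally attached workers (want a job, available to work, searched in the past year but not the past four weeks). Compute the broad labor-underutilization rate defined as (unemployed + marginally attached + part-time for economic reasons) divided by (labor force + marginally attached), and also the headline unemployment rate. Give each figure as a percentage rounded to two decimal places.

Broad underutilization rate ≈ 9.95%; headline unemployment rate ≈ 5.11%.

Labor force = 184.52 + 9.93 = 194.45 million.
Numerator = 9.93 + 1.28 + 8.27 = 19.48 million.
Denominator = 194.45 + 1.28 = 195.73 million.
Broad rate = 19.48 / 195.73 = 9.95%.
Headline unemployment rate = 9.93 / 194.45 = 5.11%.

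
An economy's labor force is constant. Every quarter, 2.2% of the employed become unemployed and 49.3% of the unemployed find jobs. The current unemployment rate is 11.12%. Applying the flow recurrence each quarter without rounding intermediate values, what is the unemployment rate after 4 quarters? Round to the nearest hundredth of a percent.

Unemployment rate after four quarters ≈ 4.65%.

With a fixed labor force, u_{t+1} = u_t + s·(1−u_t) − f·u_t = u_t·(1−s−f) + s.
Here 1−s−f = 0.485 and s = 0.022.
u_1 = 0.111200 × 0.485 + 0.022 = 0.075932.
u_2 = 0.075932 × 0.485 + 0.022 = 0.058827.
u_3 = 0.058827 × 0.485 + 0.022 = 0.050531.
u_4 = 0.050531 × 0.485 + 0.022 = 0.046508.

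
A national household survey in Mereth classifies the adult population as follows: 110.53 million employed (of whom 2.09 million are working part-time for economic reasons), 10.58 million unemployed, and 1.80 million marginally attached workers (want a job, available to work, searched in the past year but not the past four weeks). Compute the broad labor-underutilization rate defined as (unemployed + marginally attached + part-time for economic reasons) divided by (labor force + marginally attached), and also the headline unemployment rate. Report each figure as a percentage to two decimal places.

Labor force = 110.53 + 10.58 = 121.11 million.
Numerator = 10.58 + 1.80 + 2.09 = 14.47 million.
Denominator = 121.11 + 1.80 = 122.91 million.
Broad rate = 14.47 / 122.91 = 11.77%.
Headline unemployment rate = 10.58 / 121.11 = 8.74%.

Broad underutilization rate ≈ 11.77%; headline unemployment rate ≈ 8.74%.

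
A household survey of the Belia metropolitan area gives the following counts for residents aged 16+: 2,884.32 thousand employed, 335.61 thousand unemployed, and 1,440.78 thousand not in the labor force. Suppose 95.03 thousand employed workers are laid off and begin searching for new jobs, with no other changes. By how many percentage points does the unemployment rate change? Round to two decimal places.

The unemployment rate changes by +2.95 percentage points.

Initially, labor force = 2,884.32 + 335.61 = 3,219.93 thousand, so u = 335.61/3,219.93 = 10.42%.
After the change, employed falls and unemployed rises by 95.03; labor force unchanged → E = 2,789.29, U = 430.64, labor force = 3,219.93 thousand.
New unemployment rate = 430.64 / 3,219.93 = 13.37%.
Change = 13.37% − 10.42% = +2.95 percentage points.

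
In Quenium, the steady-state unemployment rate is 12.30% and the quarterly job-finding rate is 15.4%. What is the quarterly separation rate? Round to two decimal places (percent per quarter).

From u* = s/(s+f): s = u·f/(1−u).
s = 0.1230 × 15.4 / (1 − 0.1230) = 1.8942 / 0.8770 ≈ 2.16% per quarter.

Separation rate ≈ 2.16% per quarter.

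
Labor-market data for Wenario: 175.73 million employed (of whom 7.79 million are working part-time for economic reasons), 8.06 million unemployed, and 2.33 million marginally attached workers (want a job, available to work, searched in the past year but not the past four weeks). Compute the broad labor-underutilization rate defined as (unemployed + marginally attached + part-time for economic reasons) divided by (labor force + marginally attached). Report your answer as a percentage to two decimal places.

Labor force = 175.73 + 8.06 = 183.79 million.
Numerator = 8.06 + 2.33 + 7.79 = 18.18 million.
Denominator = 183.79 + 2.33 = 186.12 million.
Broad rate = 18.18 / 186.12 = 9.77%.

Broad underutilization rate ≈ 9.77%.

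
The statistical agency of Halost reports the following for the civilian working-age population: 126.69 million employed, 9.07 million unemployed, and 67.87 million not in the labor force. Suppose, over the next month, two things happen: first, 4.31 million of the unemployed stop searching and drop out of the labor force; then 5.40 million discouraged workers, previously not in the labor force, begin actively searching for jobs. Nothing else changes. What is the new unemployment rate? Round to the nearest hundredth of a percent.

New unemployment rate ≈ 7.42%.

Initially, labor force = 126.69 + 9.07 = 135.76 million, so u = 9.07/135.76 = 6.68%.
After the first change, unemployed and labor force both fall by 4.31 → E = 126.69, U = 4.76, labor force = 131.45 million.
After the second change, unemployed and labor force both rise by 5.40 → E = 126.69, U = 10.16, labor force = 136.85 million.
New unemployment rate = 10.16 / 136.85 = 7.42%.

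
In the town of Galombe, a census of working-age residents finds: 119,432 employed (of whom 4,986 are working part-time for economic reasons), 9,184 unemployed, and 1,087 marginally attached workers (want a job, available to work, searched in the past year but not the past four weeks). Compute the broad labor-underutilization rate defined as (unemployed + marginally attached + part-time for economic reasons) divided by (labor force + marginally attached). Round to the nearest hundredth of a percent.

Labor force = 119,432 + 9,184 = 128,616.
Numerator = 9,184 + 1,087 + 4,986 = 15,257.
Denominator = 128,616 + 1,087 = 129,703.
Broad rate = 15,257 / 129,703 = 11.76%.

Broad underutilization rate ≈ 11.76%.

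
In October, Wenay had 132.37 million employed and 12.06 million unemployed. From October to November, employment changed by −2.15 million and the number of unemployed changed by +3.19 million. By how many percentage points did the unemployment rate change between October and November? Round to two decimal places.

The unemployment rate changed by +2.13 percentage points.

October: labor force = 132.37 + 12.06 = 144.43; u = 12.06/144.43 = 8.35%.
November: labor force = 130.22 + 15.25 = 145.47; u = 15.25/145.47 = 10.48%.
Change = 10.48% − 8.35% = +2.13 pp.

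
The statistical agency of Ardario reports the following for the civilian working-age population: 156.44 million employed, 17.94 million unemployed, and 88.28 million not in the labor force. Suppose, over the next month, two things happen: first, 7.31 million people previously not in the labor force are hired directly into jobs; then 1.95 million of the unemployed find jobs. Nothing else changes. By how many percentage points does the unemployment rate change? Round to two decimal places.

Initially, labor force = 156.44 + 17.94 = 174.38 million, so u = 17.94/174.38 = 10.29%.
After the first change, employed and labor force both rise by 7.31; unemployed unchanged → E = 163.75, U = 17.94, labor force = 181.69 million.
After the second change, unemployed falls and employed rises by 1.95; labor force unchanged → E = 165.70, U = 15.99, labor force = 181.69 million.
New unemployment rate = 15.99 / 181.69 = 8.80%.
Change = 8.80% − 10.29% = −1.49 percentage points.

The unemployment rate changes by −1.49 percentage points.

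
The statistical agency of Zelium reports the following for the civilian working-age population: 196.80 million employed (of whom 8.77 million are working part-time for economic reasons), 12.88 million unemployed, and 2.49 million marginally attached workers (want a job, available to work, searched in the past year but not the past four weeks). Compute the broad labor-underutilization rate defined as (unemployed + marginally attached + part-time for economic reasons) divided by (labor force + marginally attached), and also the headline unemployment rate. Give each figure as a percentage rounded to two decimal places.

Broad underutilization rate ≈ 11.38%; headline unemployment rate ≈ 6.14%.

Labor force = 196.80 + 12.88 = 209.68 million.
Numerator = 12.88 + 2.49 + 8.77 = 24.14 million.
Denominator = 209.68 + 2.49 = 212.17 million.
Broad rate = 24.14 / 212.17 = 11.38%.
Headline unemployment rate = 12.88 / 209.68 = 6.14%.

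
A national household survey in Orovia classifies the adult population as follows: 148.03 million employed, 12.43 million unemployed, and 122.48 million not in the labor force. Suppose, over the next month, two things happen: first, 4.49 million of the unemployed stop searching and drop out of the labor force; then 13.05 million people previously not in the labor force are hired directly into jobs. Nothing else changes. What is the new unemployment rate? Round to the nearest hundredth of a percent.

Initially, labor force = 148.03 + 12.43 = 160.46 million, so u = 12.43/160.46 = 7.75%.
After the first change, unemployed and labor force both fall by 4.49 → E = 148.03, U = 7.94, labor force = 155.97 million.
After the second change, employed and labor force both rise by 13.05; unemployed unchanged → E = 161.08, U = 7.94, labor force = 169.02 million.
New unemployment rate = 7.94 / 169.02 = 4.70%.

New unemployment rate ≈ 4.70%.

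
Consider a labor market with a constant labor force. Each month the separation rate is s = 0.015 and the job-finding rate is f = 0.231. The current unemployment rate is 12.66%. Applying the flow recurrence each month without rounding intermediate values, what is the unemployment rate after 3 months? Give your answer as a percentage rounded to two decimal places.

Unemployment rate after three months ≈ 8.91%.

With a fixed labor force, u_{t+1} = u_t + s·(1−u_t) − f·u_t = u_t·(1−s−f) + s.
Here 1−s−f = 0.754 and s = 0.015.
u_1 = 0.126600 × 0.754 + 0.015 = 0.110456.
u_2 = 0.110456 × 0.754 + 0.015 = 0.098284.
u_3 = 0.098284 × 0.754 + 0.015 = 0.089106.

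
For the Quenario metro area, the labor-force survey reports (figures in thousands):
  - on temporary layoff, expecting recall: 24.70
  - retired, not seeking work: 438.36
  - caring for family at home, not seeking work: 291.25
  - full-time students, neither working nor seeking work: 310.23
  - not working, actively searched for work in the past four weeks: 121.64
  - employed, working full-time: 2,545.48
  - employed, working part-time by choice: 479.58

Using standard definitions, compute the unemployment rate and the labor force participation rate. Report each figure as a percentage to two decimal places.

Employed = 2,545.48 + 479.58 = 3,025.06 thousand.
Unemployed = 24.70 + 121.64 = 146.34 thousand (jobless and actively searching, or on temporary layoff).
Labor force = 3,025.06 + 146.34 = 3,171.40 thousand.
Not in labor force = 438.36 + 291.25 + 310.23 = 1,039.84 thousand (those not working and not actively searching are outside the labor force).
Civilian working-age population = 3,171.40 + 1,039.84 = 4,211.24 thousand.
Unemployment rate = 146.34 / 3,171.40 = 4.61%.
Labor force participation rate = 3,171.40 / 4,211.24 = 75.31%.

Unemployment rate ≈ 4.61%; labor force participation rate ≈ 75.31%.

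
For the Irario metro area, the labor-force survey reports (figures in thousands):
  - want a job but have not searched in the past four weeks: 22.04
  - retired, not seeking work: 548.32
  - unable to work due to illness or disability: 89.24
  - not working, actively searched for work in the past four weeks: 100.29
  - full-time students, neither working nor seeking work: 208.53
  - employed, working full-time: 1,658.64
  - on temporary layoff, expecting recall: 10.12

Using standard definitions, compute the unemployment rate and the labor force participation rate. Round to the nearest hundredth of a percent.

Unemployment rate ≈ 6.24%; labor force participation rate ≈ 67.08%.

Employed = 1,658.64 thousand.
Unemployed = 100.29 + 10.12 = 110.41 thousand (jobless and actively searching, or on temporary layoff).
Labor force = 1,658.64 + 110.41 = 1,769.05 thousand.
Not in labor force = 22.04 + 548.32 + 89.24 + 208.53 = 868.13 thousand (those not working and not actively searching are outside the labor force — including those who want a job but have given up searching).
Civilian working-age population = 1,769.05 + 868.13 = 2,637.18 thousand.
Unemployment rate = 110.41 / 1,769.05 = 6.24%.
Labor force participation rate = 1,769.05 / 2,637.18 = 67.08%.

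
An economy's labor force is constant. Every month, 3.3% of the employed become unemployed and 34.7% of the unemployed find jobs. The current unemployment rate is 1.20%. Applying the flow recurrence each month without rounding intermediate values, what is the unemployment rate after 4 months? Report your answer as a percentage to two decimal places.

With a fixed labor force, u_{t+1} = u_t + s·(1−u_t) − f·u_t = u_t·(1−s−f) + s.
Here 1−s−f = 0.620 and s = 0.033.
u_1 = 0.012000 × 0.620 + 0.033 = 0.040440.
u_2 = 0.040440 × 0.620 + 0.033 = 0.058073.
u_3 = 0.058073 × 0.620 + 0.033 = 0.069005.
u_4 = 0.069005 × 0.620 + 0.033 = 0.075783.

Unemployment rate after four months ≈ 7.58%.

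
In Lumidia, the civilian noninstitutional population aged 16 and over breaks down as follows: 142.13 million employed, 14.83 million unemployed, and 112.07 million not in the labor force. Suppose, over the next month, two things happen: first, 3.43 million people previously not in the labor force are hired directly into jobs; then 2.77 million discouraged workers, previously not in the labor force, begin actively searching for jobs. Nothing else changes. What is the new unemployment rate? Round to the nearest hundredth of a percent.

Initially, labor force = 142.13 + 14.83 = 156.96 million, so u = 14.83/156.96 = 9.45%.
After the first change, employed and labor force both rise by 3.43; unemployed unchanged → E = 145.56, U = 14.83, labor force = 160.39 million.
After the second change, unemployed and labor force both rise by 2.77 → E = 145.56, U = 17.60, labor force = 163.16 million.
New unemployment rate = 17.60 / 163.16 = 10.79%.

New unemployment rate ≈ 10.79%.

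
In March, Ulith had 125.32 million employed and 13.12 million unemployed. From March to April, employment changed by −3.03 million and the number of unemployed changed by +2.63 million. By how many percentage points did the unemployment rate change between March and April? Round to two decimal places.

March: labor force = 125.32 + 13.12 = 138.44; u = 13.12/138.44 = 9.48%.
April: labor force = 122.29 + 15.75 = 138.04; u = 15.75/138.04 = 11.41%.
Change = 11.41% − 9.48% = +1.93 pp.

The unemployment rate changed by +1.93 percentage points.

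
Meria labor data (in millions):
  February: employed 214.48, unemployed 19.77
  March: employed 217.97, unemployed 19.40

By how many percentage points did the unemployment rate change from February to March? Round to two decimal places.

The unemployment rate changed by −0.27 percentage points.

February: labor force = 214.48 + 19.77 = 234.25; u = 19.77/234.25 = 8.44%.
March: labor force = 217.97 + 19.40 = 237.37; u = 19.40/237.37 = 8.17%.
Change = 8.17% − 8.44% = −0.27 pp.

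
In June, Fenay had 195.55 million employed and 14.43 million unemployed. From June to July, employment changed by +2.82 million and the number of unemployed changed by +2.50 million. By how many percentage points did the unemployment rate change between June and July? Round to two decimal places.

The unemployment rate changed by +0.99 percentage points.

June: labor force = 195.55 + 14.43 = 209.98; u = 14.43/209.98 = 6.87%.
July: labor force = 198.37 + 16.93 = 215.30; u = 16.93/215.30 = 7.86%.
Change = 7.86% − 6.87% = +0.99 pp.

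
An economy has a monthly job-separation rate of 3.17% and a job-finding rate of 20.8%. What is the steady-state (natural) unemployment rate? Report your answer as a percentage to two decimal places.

At steady state the flows balance: s·E = f·U, so U/(E+U) = s/(s+f).
u* = 3.17 / (3.17 + 20.8) = 3.17 / 23.97 = 13.22%.

Steady-state unemployment rate ≈ 13.22%.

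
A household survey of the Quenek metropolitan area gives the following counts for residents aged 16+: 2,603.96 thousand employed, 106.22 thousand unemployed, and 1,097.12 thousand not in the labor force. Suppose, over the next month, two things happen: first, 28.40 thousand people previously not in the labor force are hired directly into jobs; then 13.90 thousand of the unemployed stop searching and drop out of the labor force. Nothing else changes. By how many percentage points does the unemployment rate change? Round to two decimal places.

Initially, labor force = 2,603.96 + 106.22 = 2,710.18 thousand, so u = 106.22/2,710.18 = 3.92%.
After the first change, employed and labor force both rise by 28.40; unemployed unchanged → E = 2,632.36, U = 106.22, labor force = 2,738.58 thousand.
After the second change, unemployed and labor force both fall by 13.90 → E = 2,632.36, U = 92.32, labor force = 2,724.68 thousand.
New unemployment rate = 92.32 / 2,724.68 = 3.39%.
Change = 3.39% − 3.92% = −0.53 percentage points.

The unemployment rate changes by −0.53 percentage points.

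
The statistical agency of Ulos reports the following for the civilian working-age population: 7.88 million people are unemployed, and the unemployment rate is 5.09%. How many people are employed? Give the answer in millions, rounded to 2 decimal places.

About 146.93 million are employed.

Labor force = U / u = 7.88 / 0.0509 ≈ 154.81 million.
Employed = labor force − unemployed = 154.81 − 7.88 = 146.93 million.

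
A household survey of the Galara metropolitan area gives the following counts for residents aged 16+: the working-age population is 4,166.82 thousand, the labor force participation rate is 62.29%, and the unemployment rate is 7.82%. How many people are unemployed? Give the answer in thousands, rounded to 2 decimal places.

About 202.97 thousand are unemployed.

Labor force = 0.6229 × 4,166.82 = 2,595.51 thousand.
Unemployed = 0.0782 × 2,595.51 ≈ 202.97 thousand.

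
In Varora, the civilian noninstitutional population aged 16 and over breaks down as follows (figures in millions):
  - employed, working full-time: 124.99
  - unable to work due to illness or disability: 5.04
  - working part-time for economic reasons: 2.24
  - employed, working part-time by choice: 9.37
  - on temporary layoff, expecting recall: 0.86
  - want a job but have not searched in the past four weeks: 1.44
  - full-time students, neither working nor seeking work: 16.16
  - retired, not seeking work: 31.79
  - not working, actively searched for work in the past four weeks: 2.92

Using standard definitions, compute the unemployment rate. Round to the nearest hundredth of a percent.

Unemployment rate ≈ 2.69%.

Employed = 124.99 + 2.24 + 9.37 = 136.60 million (anyone who worked, including part-time for economic reasons, counts as employed).
Unemployed = 0.86 + 2.92 = 3.78 million (jobless and actively searching, or on temporary layoff).
Labor force = 136.60 + 3.78 = 140.38 million.
Unemployment rate = 3.78 / 140.38 = 2.69%.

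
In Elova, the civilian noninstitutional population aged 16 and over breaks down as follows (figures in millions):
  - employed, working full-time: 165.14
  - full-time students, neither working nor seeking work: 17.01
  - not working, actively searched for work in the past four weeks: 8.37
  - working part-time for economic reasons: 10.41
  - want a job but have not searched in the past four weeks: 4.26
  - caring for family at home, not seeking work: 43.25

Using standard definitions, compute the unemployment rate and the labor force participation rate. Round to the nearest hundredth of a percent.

Unemployment rate ≈ 4.55%; labor force participation rate ≈ 74.03%.

Employed = 165.14 + 10.41 = 175.55 million (anyone who worked, including part-time for economic reasons, counts as employed).
Unemployed = 8.37 million.
Labor force = 175.55 + 8.37 = 183.92 million.
Not in labor force = 17.01 + 4.26 + 43.25 = 64.52 million (those not working and not actively searching are outside the labor force — including those who want a job but have given up searching).
Civilian working-age population = 183.92 + 64.52 = 248.44 million.
Unemployment rate = 8.37 / 183.92 = 4.55%.
Labor force participation rate = 183.92 / 248.44 = 74.03%.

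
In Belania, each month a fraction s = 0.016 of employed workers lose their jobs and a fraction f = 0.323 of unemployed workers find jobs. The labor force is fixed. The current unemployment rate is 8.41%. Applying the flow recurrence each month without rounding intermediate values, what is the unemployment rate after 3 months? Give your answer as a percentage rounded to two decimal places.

With a fixed labor force, u_{t+1} = u_t + s·(1−u_t) − f·u_t = u_t·(1−s−f) + s.
Here 1−s−f = 0.661 and s = 0.016.
u_1 = 0.084100 × 0.661 + 0.016 = 0.071590.
u_2 = 0.071590 × 0.661 + 0.016 = 0.063321.
u_3 = 0.063321 × 0.661 + 0.016 = 0.057855.

Unemployment rate after three months ≈ 5.79%.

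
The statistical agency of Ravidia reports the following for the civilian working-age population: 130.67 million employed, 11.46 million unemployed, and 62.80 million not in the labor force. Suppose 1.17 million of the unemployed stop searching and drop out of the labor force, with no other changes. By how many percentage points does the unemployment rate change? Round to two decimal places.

The unemployment rate changes by −0.76 percentage points.

Initially, labor force = 130.67 + 11.46 = 142.13 million, so u = 11.46/142.13 = 8.06%.
After the change, unemployed and labor force both fall by 1.17 → E = 130.67, U = 10.29, labor force = 140.96 million.
New unemployment rate = 10.29 / 140.96 = 7.30%.
Change = 7.30% − 8.06% = −0.76 percentage points.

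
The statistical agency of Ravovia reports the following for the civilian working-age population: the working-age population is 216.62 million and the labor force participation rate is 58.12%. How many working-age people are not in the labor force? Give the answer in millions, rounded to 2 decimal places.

About 90.72 million are not in the labor force.

Share not in the labor force = 1 − 0.5812 = 0.4188.
Not in labor force = 0.4188 × 216.62 ≈ 90.72 million.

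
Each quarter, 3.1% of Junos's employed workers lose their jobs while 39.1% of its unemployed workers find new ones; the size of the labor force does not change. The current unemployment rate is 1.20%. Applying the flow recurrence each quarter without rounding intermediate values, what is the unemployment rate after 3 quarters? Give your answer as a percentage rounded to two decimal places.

Unemployment rate after three quarters ≈ 6.16%.

With a fixed labor force, u_{t+1} = u_t + s·(1−u_t) − f·u_t = u_t·(1−s−f) + s.
Here 1−s−f = 0.578 and s = 0.031.
u_1 = 0.012000 × 0.578 + 0.031 = 0.037936.
u_2 = 0.037936 × 0.578 + 0.031 = 0.052927.
u_3 = 0.052927 × 0.578 + 0.031 = 0.061592.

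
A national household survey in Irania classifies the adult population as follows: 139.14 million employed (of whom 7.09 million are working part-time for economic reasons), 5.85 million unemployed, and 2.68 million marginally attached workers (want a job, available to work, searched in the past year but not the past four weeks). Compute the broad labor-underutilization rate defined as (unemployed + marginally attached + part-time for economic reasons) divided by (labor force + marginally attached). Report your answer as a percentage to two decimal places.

Labor force = 139.14 + 5.85 = 144.99 million.
Numerator = 5.85 + 2.68 + 7.09 = 15.62 million.
Denominator = 144.99 + 2.68 = 147.67 million.
Broad rate = 15.62 / 147.67 = 10.58%.

Broad underutilization rate ≈ 10.58%.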